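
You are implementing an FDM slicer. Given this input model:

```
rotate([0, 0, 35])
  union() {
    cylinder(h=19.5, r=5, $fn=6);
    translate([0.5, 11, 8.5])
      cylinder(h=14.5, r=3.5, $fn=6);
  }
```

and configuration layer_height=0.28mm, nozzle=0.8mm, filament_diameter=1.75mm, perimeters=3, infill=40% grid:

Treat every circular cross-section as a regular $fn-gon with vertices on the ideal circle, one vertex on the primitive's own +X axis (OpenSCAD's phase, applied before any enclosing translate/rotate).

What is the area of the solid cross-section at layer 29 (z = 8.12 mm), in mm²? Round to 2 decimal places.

At z = 8.12 mm: the r=5 cylinder contributes a regular 6-gon of circumradius 5 (area = (6/2)·5.000²·sin(360°/6) = 64.95 mm²); the cylinder at (0.5, 11) is absent (z outside [8.5, 23]); Taking the union: only the r=5 cylinder is present, so the union is just that shape — area = 64.95 mm²; (whole slice rotated 35° about Z — lengths, areas and connectivity unchanged). Overall, the cross-section is a single solid region. Net area = 64.95 mm².

64.95 mm²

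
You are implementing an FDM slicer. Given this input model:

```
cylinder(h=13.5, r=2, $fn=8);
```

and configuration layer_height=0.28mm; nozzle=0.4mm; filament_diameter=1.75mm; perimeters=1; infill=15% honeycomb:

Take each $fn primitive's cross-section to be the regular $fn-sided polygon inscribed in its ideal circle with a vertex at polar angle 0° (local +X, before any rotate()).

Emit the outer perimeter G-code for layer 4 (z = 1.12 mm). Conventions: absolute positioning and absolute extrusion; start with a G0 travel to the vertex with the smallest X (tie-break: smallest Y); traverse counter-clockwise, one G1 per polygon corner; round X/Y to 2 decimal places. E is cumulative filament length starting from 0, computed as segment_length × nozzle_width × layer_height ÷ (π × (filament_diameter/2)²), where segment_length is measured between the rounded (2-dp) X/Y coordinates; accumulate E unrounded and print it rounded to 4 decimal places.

At z = 1.12 mm: the r=2 cylinder gives a regular 8-gon of circumradius 2 (constant along its height). The outline is a single polygon with 8 vertices. Extrusion per mm of travel: 0.4 × 0.28 / (π × 0.875²) = 0.046564. Accumulating E over each segment gives final E = 0.5694.

G0 X-2.00 Y0.00 Z1.12
G1 X-1.41 Y-1.41 E0.0712
G1 X0.00 Y-2.00 E0.1423
G1 X1.41 Y-1.41 E0.2135
G1 X2.00 Y0.00 E0.2847
G1 X1.41 Y1.41 E0.3559
G1 X0.00 Y2.00 E0.4270
G1 X-1.41 Y1.41 E0.4982
G1 X-2.00 Y0.00 E0.5694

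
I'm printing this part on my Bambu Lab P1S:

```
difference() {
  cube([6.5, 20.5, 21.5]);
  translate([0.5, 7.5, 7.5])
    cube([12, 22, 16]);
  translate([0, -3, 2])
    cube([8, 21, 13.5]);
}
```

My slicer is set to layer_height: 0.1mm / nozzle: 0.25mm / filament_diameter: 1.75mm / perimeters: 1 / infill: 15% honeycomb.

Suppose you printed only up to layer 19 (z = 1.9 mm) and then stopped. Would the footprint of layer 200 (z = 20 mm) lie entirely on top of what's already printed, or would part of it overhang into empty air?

entirely on top

Compare the two slices. At z = 1.9: the 6.5×20.5 cube contributes its full rectangle (area 133.25 mm²); the cube at (0.5, 7.5) is not intersected at this z (z outside [7.5, 23.5]); the cube at (0, -3) is not intersected at this z (z outside [2, 15.5]); After the difference (first − rest): none of the subtracted shapes is present at this height, so the 6.5×20.5 cube is unchanged — area = 133.25 mm². At z = 20: the cube is present — its section is the full 6.5×20.5 rectangle (area 133.25 mm²); the cube at (0.5, 7.5) (footprint 12×22) is included at this height (area 264.00 mm²); the cube at (0, -3) is not intersected at this z (z outside [2, 15.5]); Subtracting the remaining from the first: starting from the 6.5×20.5 cube (133.25 mm²), the 12×22 cube at (0.5, 7.5) partially overlaps it — only the 78.00 mm² overlap (of its 264.00 mm²) is removed, clipping the outline — area = 55.25 mm². Checking containment: the cross-section at z = 20 is a subset of the cross-section at z = 1.9.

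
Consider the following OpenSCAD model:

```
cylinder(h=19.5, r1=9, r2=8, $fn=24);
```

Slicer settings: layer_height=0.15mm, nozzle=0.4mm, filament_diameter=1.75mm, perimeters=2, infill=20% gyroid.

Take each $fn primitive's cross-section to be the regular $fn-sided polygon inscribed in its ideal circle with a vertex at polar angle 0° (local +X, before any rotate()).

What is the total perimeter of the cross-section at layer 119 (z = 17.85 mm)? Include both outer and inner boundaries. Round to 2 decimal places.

At z = 17.85 mm: the cone (r1=9→r2=8) has section circumradius 8.085 here — a regular 24-gon (perimeter = 2·24·8.085·sin(180°/24) = 50.65 mm). Overall, the cross-section is a single solid region. Total boundary length (outer) = 50.65 mm.

50.65 mm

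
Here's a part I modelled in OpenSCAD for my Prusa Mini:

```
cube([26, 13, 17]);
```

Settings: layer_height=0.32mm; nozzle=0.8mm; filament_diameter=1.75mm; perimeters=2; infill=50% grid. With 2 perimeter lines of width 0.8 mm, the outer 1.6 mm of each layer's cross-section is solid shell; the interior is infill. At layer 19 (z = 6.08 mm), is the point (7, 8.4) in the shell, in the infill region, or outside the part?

At z = 6.08 mm: the cube is present — its section is the full 26×13 rectangle. Overall, the cross-section is a single solid region. The nearest boundary edge runs (26.00, 13.00)→(0.00, 13.00); distance from the point to it = 4.60 mm. The point is inside the cross-section and 4.60 mm from the nearest boundary — more than the 1.6 mm shell width (2 × 0.8), so it's in the infill interior.

infill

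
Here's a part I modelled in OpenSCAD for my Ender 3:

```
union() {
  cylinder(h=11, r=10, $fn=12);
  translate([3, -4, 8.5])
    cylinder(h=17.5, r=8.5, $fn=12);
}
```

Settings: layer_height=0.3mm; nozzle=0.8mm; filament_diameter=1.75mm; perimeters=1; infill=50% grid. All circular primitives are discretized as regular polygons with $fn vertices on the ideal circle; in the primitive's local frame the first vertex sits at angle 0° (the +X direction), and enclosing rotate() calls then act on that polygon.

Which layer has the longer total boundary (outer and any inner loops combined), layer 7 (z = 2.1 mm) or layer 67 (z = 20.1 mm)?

layer 7 (z = 2.1 mm)

Layer 7 (z = 2.1): the r=10 cylinder gives a regular 12-gon of circumradius 10 (constant along its height) (perimeter = 2·12·10.000·sin(180°/12) = 62.12 mm); the cylinder at (3, -4) is not intersected at this z (z outside [8.5, 26]); Taking the union: only the r=10 cylinder is present, so the union is just that shape — boundary = 62.12 mm. So its perimeter = 62.12 mm. Layer 67 (z = 20.1): the cylinder does not reach this height (z outside [0, 11]); the r=8.5 cylinder at (3, -4) gives a regular 12-gon of circumradius 8.5 (constant along its height) (perimeter = 2·12·8.500·sin(180°/12) = 52.80 mm); Merging all regions: only the r=8.5 cylinder at (3, -4) is present, so the union is just that shape — boundary = 52.80 mm. So its perimeter = 52.80 mm. Layer 7 is larger (62.12 vs 52.80 mm).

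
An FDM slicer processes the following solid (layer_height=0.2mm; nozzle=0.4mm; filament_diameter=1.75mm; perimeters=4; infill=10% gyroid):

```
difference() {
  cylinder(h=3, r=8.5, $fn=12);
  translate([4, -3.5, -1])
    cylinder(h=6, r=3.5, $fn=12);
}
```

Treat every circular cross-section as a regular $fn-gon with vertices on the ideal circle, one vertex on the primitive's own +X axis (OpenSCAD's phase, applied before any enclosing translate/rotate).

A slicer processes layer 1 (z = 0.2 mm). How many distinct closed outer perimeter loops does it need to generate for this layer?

At z = 0.2 mm: the r=8.5 cylinder contributes a regular 12-gon of circumradius 8.5; the cylinder at (4, -3.5): section is a regular 12-gon, circumradius r=3.5; Taking the first minus the rest: starting from the r=8.5 cylinder, the r=3.5 cylinder at (4, -3.5) partially overlaps it — only the 35.50 mm² overlap (of its 36.75 mm²) is removed, clipping the outline — 1 connected region. The result has 1 disconnected region.

1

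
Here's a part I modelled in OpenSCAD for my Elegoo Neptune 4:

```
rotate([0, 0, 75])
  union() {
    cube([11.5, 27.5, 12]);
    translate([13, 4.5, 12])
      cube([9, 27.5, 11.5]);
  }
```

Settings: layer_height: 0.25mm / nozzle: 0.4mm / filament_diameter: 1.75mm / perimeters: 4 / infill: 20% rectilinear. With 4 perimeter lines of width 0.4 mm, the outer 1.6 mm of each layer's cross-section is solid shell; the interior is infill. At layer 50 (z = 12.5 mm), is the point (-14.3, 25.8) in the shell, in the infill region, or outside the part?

shell

At z = 12.5 mm: the cube is not intersected at this z (z outside [0, 12]); the cube at (13, 4.5) is present — its section is the full 9×27.5 rectangle; Taking the union: only the 9×27.5 cube at (13, 4.5) is present, so the union is just that shape — 1 connected region; (whole slice rotated 75° about Z — lengths, areas and connectivity unchanged). Overall, the cross-section is a single solid region. Undo the 75° rotation: the query point maps to (21.220, 20.490) in the un-rotated model frame. The nearest boundary edge runs (22.00, 4.50)→(22.00, 32.00); distance from the point to it = 0.78 mm. The point is inside the cross-section, 0.78 mm from the nearest boundary — within the 1.6 mm shell band (4 × 0.4).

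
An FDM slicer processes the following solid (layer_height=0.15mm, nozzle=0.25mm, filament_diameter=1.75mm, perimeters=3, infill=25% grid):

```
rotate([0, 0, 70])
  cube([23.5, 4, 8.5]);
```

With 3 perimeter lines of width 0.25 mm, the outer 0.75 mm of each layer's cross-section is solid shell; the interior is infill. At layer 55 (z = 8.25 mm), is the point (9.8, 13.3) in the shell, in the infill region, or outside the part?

At z = 8.25 mm: the cube is present — its section is the full 23.5×4 rectangle; (whole slice rotated 70° about Z — lengths, areas and connectivity unchanged). Overall, the cross-section is a single solid region. Undo the 70° rotation: the query point maps to (15.850, -4.660) in the un-rotated model frame. The nearest boundary edge runs (0.00, 0.00)→(23.50, 0.00); distance from the point to it = 4.66 mm. The point is not inside any of the regions above, so it lies outside the cross-section (4.66 mm from the nearest boundary).

outside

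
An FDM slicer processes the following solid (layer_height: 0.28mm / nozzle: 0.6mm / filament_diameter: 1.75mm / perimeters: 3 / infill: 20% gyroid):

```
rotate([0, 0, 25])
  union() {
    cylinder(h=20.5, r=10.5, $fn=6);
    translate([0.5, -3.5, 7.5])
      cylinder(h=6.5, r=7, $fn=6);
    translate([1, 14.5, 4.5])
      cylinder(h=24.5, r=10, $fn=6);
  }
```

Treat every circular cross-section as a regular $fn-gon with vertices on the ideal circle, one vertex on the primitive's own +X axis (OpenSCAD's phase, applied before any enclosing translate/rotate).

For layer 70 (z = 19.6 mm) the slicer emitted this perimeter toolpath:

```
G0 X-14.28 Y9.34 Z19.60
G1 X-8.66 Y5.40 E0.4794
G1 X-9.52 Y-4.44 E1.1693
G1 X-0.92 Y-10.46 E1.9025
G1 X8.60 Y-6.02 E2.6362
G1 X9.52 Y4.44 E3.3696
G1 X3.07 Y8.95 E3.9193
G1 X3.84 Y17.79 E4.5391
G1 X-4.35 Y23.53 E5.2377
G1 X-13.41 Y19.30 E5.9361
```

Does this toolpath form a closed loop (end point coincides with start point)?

Start point (G0): (-14.28, 9.34). End point (last G1): the path does not return to the start — open.

no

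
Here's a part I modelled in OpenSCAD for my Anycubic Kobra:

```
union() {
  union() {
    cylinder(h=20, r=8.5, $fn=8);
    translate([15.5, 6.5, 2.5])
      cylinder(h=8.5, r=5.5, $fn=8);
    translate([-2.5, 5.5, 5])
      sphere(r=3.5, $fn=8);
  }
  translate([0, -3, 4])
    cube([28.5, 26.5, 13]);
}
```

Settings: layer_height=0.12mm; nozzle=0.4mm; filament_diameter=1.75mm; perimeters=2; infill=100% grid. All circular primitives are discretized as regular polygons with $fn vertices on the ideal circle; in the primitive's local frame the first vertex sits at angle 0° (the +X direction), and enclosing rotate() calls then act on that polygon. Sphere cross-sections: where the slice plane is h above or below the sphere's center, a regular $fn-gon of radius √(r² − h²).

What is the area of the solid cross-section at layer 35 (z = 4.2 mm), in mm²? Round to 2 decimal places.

890.13 mm²

At z = 4.2 mm: the r=8.5 cylinder contributes a regular 8-gon of circumradius 8.5 (area = (8/2)·8.500²·sin(360°/8) = 204.35 mm²); the r=5.5 cylinder at (15.5, 6.5) contributes a regular 8-gon of circumradius 5.5 (area = (8/2)·5.500²·sin(360°/8) = 85.56 mm²); the sphere at (-2.5, 5.5): section is a regular 8-gon, circumradius = √(r²−h²) = √(3.5²−0.8²) = 3.407 (area = (8/2)·3.407²·sin(360°/8) = 32.84 mm²); Combining (union): the regions partially overlap — summed areas 322.75 mm² minus the doubly-counted overlap 27.58 mm² gives 295.17 mm² — area = 295.17 mm²; the 28.5×26.5 cube at (0, -3) contributes its full rectangle (area 755.25 mm²); Taking the union: the regions partially overlap — summed areas 1050.42 mm² minus the doubly-counted overlap 160.28 mm² gives 890.13 mm² — area = 890.13 mm². Overall, the cross-section is a single solid region. Net area = 890.13 mm².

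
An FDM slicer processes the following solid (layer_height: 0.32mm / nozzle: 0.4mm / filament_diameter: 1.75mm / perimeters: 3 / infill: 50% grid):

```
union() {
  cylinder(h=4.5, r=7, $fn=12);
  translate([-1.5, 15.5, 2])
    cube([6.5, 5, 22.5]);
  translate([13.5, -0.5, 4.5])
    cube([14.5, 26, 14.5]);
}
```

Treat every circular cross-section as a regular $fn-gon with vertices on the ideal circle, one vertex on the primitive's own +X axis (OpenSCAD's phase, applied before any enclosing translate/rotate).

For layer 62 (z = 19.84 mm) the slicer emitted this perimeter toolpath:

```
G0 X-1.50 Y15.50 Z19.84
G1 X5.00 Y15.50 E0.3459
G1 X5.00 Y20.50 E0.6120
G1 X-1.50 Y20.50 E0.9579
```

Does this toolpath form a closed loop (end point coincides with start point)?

no

Start point (G0): (-1.50, 15.50). End point (last G1): the path does not return to the start — open.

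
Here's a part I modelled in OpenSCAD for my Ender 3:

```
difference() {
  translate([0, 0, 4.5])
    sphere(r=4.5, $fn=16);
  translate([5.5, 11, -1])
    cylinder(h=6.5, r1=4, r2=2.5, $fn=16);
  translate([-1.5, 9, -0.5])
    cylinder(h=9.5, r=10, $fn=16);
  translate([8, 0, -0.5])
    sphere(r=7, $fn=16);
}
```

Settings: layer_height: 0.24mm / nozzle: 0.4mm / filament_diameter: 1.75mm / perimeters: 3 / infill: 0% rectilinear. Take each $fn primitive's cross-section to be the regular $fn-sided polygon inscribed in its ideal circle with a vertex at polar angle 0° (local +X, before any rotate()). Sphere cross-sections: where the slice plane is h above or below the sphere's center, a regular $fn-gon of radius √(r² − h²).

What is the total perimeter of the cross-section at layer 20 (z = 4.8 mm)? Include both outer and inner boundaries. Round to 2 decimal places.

22.49 mm

At z = 4.8 mm: the r=4.5 sphere contributes a regular 16-gon of circumradius √(4.5²−0.3²) = 4.490 (perimeter = 2·16·4.490·sin(180°/16) = 28.03 mm); the cone at (5.5, 11) (r1=4→r2=2.5) has section circumradius 2.662 here — a regular 16-gon (perimeter = 2·16·2.662·sin(180°/16) = 16.62 mm); the r=10 cylinder at (-1.5, 9) contributes a regular 16-gon of circumradius 10 (perimeter = 2·16·10.000·sin(180°/16) = 62.43 mm); the r=7 sphere at (8, 0) slices to a regular 16-gon of circumradius 4.573 (√(r²−h²) with h=5.3 from center) (perimeter = 2·16·4.573·sin(180°/16) = 28.55 mm); After the difference (first − rest): starting from the r=4.5 sphere, the cone at (5.5, 11) misses the remaining region (no effect); the r=10 cylinder at (-1.5, 9) partially overlaps it — only the 34.39 mm² overlap (of its 306.15 mm²) is removed, clipping the outline; the r=7 sphere at (8, 0) partially overlaps it — only the 2.05 mm² overlap (of its 64.02 mm²) is removed, clipping the outline — boundary = 22.49 mm. Overall, the cross-section is a single solid region. Total boundary length (outer) = 22.49 mm.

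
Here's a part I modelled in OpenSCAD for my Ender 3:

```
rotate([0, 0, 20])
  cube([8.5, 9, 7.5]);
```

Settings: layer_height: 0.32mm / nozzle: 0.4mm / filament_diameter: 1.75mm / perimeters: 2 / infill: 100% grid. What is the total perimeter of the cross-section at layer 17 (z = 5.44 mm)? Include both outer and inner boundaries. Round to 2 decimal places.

At z = 5.44 mm: the cube is present — its section is the full 8.5×9 rectangle (perimeter 35.00 mm); (rotated 20° about Z; rotation is an isometry so areas/perimeters/island counts are preserved). Overall, the cross-section is a single solid region. Total boundary length (outer) = 35.00 mm.

35.00 mm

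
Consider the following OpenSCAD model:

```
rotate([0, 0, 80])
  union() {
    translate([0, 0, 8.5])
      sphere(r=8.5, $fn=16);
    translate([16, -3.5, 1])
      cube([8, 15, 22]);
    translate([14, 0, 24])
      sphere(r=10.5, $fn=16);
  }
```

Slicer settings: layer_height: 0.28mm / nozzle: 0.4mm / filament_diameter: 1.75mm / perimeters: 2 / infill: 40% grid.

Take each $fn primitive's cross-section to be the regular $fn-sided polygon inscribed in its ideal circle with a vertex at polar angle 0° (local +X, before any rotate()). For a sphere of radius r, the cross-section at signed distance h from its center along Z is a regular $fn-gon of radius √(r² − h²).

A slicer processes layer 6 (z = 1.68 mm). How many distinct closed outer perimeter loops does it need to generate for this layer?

2

At z = 1.68 mm: the sphere: section is a regular 16-gon, circumradius = √(r²−h²) = √(8.5²−6.82²) = 5.073; the cube at (16, -3.5) (footprint 8×15) is included at this height; the sphere at (14, 0) is absent (|z−center|=22.320 > r=10.5); Taking the union: the 2 present regions are separate (no shared area or edge), so areas and boundary lengths simply add and each stays a separate island — 2 connected regions; (rotated 80° about Z; rotation is an isometry so areas/perimeters/island counts are preserved). The result has 2 disconnected regions.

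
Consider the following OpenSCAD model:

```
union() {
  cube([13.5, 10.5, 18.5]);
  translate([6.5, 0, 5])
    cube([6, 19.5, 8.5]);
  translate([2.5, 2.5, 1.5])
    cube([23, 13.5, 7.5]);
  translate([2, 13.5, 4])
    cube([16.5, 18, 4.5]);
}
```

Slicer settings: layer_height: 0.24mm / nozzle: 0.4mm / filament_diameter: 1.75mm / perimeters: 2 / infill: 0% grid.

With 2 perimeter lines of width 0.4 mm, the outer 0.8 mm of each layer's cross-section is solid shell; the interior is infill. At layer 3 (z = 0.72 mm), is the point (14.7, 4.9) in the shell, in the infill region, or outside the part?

outside

At z = 0.72 mm: the cube (footprint 13.5×10.5) is included at this height; the cube at (6.5, 0) is absent (z outside [5, 13.5]); the cube at (2.5, 2.5) does not reach this height (z outside [1.5, 9]); the cube at (2, 13.5) is absent (z outside [4, 8.5]); Taking the union: only the 13.5×10.5 cube is present, so the union is just that shape — 1 connected region. Overall, the cross-section is a single solid region. The nearest boundary edge runs (13.50, 0.00)→(13.50, 10.50); distance from the point to it = 1.20 mm. The point is not inside any of the regions above, so it lies outside the cross-section (1.20 mm from the nearest boundary).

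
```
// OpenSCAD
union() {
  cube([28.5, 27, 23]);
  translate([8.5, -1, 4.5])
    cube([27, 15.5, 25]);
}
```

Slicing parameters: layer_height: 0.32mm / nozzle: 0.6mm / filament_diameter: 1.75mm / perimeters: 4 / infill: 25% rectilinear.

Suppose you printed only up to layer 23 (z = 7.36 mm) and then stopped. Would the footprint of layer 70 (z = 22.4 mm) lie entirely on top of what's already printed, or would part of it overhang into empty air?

entirely on top

Compare the two slices. At z = 7.36: the cube (footprint 28.5×27) is included at this height (area 769.50 mm²); the cube at (8.5, -1) (footprint 27×15.5) is included at this height (area 418.50 mm²); Combining (union): the regions partially overlap — summed areas 1188.00 mm² minus the doubly-counted overlap 290.00 mm² gives 898.00 mm² — area = 898.00 mm². At z = 22.4: the 28.5×27 cube contributes its full rectangle (area 769.50 mm²); the cube at (8.5, -1) (footprint 27×15.5) is included at this height (area 418.50 mm²); Taking the union: the regions partially overlap — summed areas 1188.00 mm² minus the doubly-counted overlap 290.00 mm² gives 898.00 mm² — area = 898.00 mm². Checking containment: the cross-section at z = 22.4 is a subset of the cross-section at z = 7.36.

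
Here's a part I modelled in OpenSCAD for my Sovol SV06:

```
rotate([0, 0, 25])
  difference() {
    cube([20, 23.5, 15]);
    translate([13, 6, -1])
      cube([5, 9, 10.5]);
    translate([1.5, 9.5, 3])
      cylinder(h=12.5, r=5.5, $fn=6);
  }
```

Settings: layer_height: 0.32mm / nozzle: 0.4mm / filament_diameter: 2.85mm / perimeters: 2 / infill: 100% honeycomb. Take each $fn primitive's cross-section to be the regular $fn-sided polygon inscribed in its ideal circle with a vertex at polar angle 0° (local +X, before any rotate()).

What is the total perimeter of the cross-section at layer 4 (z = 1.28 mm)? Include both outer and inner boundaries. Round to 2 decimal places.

At z = 1.28 mm: the cube is present — its section is the full 20×23.5 rectangle (perimeter 87.00 mm); the cube at (13, 6) (footprint 5×9) is included at this height (perimeter 28.00 mm); the cylinder at (1.5, 9.5) is not intersected at this z (z outside [3, 15.5]); After the difference (first − rest): starting from the 20×23.5 cube, the 5×9 cube at (13, 6) lies wholly inside it (removes its full 45.00 mm² and its 28.00 mm outline becomes a hole wall) — boundary (outer + 1 inner loop) = 115.00 mm; (whole slice rotated 25° about Z — lengths, areas and connectivity unchanged). Overall, the cross-section is one region with 1 hole. Total boundary length (outer + inner) = 115.00 mm.

115.00 mm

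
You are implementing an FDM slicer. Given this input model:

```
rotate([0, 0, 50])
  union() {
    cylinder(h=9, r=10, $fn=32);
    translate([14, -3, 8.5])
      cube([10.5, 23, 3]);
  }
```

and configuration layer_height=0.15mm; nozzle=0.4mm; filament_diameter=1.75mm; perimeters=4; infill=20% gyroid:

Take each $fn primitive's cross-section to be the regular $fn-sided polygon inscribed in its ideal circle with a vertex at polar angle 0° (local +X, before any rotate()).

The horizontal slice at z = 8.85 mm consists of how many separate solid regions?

At z = 8.85 mm: the cylinder: section is a regular 32-gon, circumradius r=10; the cube at (14, -3) is present — its section is the full 10.5×23 rectangle; Combining (union): the 2 present regions are separate (no shared area or edge), so areas and boundary lengths simply add and each stays a separate island — 2 connected regions; (rotated 50° about Z; rotation is an isometry so areas/perimeters/island counts are preserved). The result has 2 disconnected regions.

2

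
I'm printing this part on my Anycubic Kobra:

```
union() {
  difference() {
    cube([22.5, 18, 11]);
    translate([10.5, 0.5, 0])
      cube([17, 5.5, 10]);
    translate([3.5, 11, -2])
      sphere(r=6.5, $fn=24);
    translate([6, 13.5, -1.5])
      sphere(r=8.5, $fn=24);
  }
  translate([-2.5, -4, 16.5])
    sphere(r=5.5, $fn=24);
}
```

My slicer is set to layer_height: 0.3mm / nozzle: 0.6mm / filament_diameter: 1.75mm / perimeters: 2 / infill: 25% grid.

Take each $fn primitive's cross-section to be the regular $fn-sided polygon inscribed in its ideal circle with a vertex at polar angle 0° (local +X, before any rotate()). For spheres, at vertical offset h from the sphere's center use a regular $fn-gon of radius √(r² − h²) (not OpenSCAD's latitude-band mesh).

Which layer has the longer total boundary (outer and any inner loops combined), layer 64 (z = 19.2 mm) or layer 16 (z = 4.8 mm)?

Layer 64 (z = 19.2): the cube does not reach this height (z outside [0, 11]); the cube at (10.5, 0.5) does not reach this height (z outside [0, 10]); the sphere at (3.5, 11) is not intersected at this z (|z−center|=21.200 > r=6.5); the sphere at (6, 13.5) is absent (|z−center|=20.700 > r=8.5); After the difference (first − rest): the first operand is absent here, so nothing remains; the r=5.5 sphere at (-2.5, -4) slices to a regular 24-gon of circumradius 4.792 (√(r²−h²) with h=2.7 from center) (perimeter = 2·24·4.792·sin(180°/24) = 30.02 mm); Merging all regions: only the r=5.5 sphere at (-2.5, -4) is present, so the union is just that shape — boundary = 30.02 mm. So its perimeter = 30.02 mm. Layer 16 (z = 4.8): the cube (footprint 22.5×18) is included at this height (perimeter 81.00 mm); the 17×5.5 cube at (10.5, 0.5) contributes its full rectangle (perimeter 45.00 mm); the sphere at (3.5, 11) does not reach this height (|z−center|=6.800 > r=6.5); the r=8.5 sphere at (6, 13.5) slices to a regular 24-gon of circumradius 5.706 (√(r²−h²) with h=6.3 from center) (perimeter = 2·24·5.706·sin(180°/24) = 35.75 mm); Taking the first minus the rest: starting from the 22.5×18 cube, the 17×5.5 cube at (10.5, 0.5) partially overlaps it — only the 66.00 mm² overlap (of its 93.50 mm²) is removed, clipping the outline; the r=8.5 sphere at (6, 13.5) partially overlaps it — only the 95.60 mm² overlap (of its 101.13 mm²) is removed, clipping the outline — boundary = 126.48 mm; the sphere at (-2.5, -4) is not intersected at this z (|z−center|=11.700 > r=5.5); Combining (union): only the result so far is present, so the union is just that shape — boundary = 126.48 mm. So its perimeter = 126.48 mm. Layer 16 is larger (126.48 vs 30.02 mm).

layer 16 (z = 4.8 mm)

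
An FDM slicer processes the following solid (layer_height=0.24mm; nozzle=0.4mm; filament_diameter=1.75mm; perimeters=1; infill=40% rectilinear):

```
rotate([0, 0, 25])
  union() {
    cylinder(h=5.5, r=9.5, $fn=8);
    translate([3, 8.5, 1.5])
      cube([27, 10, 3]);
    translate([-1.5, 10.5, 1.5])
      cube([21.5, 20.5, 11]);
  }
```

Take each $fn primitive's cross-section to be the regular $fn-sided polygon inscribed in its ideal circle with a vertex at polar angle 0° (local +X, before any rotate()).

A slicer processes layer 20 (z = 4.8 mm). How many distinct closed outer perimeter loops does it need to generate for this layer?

At z = 4.8 mm: the r=9.5 cylinder contributes a regular 8-gon of circumradius 9.5; the cube at (3, 8.5) does not reach this height (z outside [1.5, 4.5]); the cube at (-1.5, 10.5) is present — its section is the full 21.5×20.5 rectangle; Combining (union): the 2 present regions are separate (no shared area or edge), so areas and boundary lengths simply add and each stays a separate island — 2 connected regions; (rotated 25° about Z; rotation is an isometry so areas/perimeters/island counts are preserved). The result has 2 disconnected regions.

2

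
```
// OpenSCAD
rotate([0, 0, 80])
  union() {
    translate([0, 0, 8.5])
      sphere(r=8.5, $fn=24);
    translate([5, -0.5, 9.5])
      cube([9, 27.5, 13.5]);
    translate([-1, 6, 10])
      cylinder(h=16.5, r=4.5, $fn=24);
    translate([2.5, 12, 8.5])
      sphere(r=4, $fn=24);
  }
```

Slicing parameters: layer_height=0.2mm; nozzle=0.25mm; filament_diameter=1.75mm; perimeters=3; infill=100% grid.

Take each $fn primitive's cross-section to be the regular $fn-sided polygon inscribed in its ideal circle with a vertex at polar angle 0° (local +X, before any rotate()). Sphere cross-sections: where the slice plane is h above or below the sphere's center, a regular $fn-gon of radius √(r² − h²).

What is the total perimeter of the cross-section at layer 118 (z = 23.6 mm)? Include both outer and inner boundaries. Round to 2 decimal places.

28.19 mm

At z = 23.6 mm: the sphere is absent (|z−center|=15.100 > r=8.5); the cube at (5, -0.5) is absent (z outside [9.5, 23]); the cylinder at (-1, 6): section is a regular 24-gon, circumradius r=4.5 (perimeter = 2·24·4.500·sin(180°/24) = 28.19 mm); the sphere at (2.5, 12) is absent (|z−center|=15.100 > r=4); Combining (union): only the r=4.5 cylinder at (-1, 6) is present, so the union is just that shape — boundary = 28.19 mm; (whole slice rotated 80° about Z — lengths, areas and connectivity unchanged). Overall, the cross-section is a single solid region. Total boundary length (outer) = 28.19 mm.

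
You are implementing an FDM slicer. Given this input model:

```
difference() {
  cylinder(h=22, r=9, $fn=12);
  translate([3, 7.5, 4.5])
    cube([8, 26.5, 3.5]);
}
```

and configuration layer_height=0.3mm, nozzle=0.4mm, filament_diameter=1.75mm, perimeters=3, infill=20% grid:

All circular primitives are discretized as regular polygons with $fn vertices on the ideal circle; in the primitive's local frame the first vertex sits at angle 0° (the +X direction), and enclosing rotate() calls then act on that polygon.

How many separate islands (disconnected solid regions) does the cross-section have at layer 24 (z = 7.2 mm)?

At z = 7.2 mm: the cylinder: section is a regular 12-gon, circumradius r=9; the cube at (3, 7.5) (footprint 8×26.5) is included at this height; Subtracting the remaining from the first: starting from the r=9 cylinder, the 8×26.5 cube at (3, 7.5) partially overlaps it — only the 0.79 mm² overlap (of its 212.00 mm²) is removed, clipping the outline — 1 connected region. Overall, the cross-section is a single solid region. Island count = 1.

1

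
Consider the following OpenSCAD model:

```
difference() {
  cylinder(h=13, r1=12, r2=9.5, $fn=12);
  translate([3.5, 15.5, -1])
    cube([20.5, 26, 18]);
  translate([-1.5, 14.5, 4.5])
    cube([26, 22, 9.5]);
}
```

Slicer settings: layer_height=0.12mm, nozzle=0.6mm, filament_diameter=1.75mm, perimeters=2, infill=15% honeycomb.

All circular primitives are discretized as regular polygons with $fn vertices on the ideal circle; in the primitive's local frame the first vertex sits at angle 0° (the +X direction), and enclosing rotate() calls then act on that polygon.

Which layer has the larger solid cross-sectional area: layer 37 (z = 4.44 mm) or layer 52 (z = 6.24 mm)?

layer 37 (z = 4.44 mm)

Layer 37 (z = 4.44): the cone: at t=0.342 of its height the radius interpolates to r₁+(r₂−r₁)t = 11.146, giving a regular 12-gon of that circumradius (area = (12/2)·11.146²·sin(360°/12) = 372.71 mm²); the cube at (3.5, 15.5) is present — its section is the full 20.5×26 rectangle (area 533.00 mm²); the cube at (-1.5, 14.5) is absent (z outside [4.5, 14]); Taking the first minus the rest: starting from the cone (372.71 mm²), the 20.5×26 cube at (3.5, 15.5) misses the remaining region (no effect) — area = 372.71 mm². So its area = 372.71 mm². Layer 52 (z = 6.24): the cone contributes a regular 12-gon of circumradius 10.800 (interpolated between r1=12 and r2=9.5 at t=0.480) (area = (12/2)·10.800²·sin(360°/12) = 349.92 mm²); the 20.5×26 cube at (3.5, 15.5) contributes its full rectangle (area 533.00 mm²); the cube at (-1.5, 14.5) is present — its section is the full 26×22 rectangle (area 572.00 mm²); Taking the first minus the rest: starting from the cone (349.92 mm²), the 20.5×26 cube at (3.5, 15.5) misses the remaining region (no effect); the 26×22 cube at (-1.5, 14.5) misses the remaining region (no effect) — area = 349.92 mm². So its area = 349.92 mm². Layer 37 is larger (372.71 vs 349.92 mm²).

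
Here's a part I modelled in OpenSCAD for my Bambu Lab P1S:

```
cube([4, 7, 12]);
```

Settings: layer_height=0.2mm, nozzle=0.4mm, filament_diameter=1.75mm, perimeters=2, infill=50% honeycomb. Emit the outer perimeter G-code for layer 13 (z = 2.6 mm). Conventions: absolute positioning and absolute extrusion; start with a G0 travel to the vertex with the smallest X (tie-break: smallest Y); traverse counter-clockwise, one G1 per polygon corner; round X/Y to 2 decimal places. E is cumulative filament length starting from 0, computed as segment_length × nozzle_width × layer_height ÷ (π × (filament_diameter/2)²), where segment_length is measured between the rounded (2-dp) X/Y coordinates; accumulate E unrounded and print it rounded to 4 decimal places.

At z = 2.6 mm: the cube is present — its section is the full 4×7 rectangle. The outline is a single polygon with 4 vertices. Extrusion per mm of travel: 0.4 × 0.2 / (π × 0.875²) = 0.033260. Accumulating E over each segment gives final E = 0.7317.

G0 X0.00 Y0.00 Z2.60
G1 X4.00 Y0.00 E0.1330
G1 X4.00 Y7.00 E0.3659
G1 X0.00 Y7.00 E0.4989
G1 X0.00 Y0.00 E0.7317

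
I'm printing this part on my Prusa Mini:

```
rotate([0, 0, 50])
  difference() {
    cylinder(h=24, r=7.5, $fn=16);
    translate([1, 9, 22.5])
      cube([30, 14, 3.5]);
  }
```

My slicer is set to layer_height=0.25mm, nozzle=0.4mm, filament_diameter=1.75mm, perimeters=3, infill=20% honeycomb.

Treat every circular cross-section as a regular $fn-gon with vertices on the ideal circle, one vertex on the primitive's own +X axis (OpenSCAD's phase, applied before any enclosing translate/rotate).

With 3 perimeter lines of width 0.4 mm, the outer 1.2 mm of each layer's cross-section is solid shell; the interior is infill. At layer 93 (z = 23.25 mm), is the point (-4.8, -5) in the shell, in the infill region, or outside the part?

shell

At z = 23.25 mm: the cylinder: section is a regular 16-gon, circumradius r=7.5; the cube at (1, 9) (footprint 30×14) is included at this height; Taking the first minus the rest: starting from the r=7.5 cylinder, the 30×14 cube at (1, 9) misses the remaining region (no effect) — 1 connected region; (whole slice rotated 50° about Z — lengths, areas and connectivity unchanged). Overall, the cross-section is a single solid region. Undo the 50° rotation: the query point maps to (-6.916, 0.463) in the un-rotated model frame. The nearest boundary edge runs (-7.50, 0.00)→(-6.93, 2.87); distance from the point to it = 0.48 mm. The point is inside the cross-section, 0.48 mm from the nearest boundary — within the 1.2 mm shell band (3 × 0.4).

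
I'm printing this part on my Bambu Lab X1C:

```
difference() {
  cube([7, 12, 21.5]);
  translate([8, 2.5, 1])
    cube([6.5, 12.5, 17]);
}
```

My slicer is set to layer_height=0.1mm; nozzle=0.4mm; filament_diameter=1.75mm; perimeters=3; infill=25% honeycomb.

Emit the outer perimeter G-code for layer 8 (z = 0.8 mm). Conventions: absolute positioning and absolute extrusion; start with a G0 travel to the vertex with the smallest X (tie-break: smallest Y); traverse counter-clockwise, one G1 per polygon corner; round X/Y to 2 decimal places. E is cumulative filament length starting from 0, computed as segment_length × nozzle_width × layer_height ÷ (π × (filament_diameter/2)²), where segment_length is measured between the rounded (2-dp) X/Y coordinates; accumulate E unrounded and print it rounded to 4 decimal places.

G0 X0.00 Y0.00 Z0.80
G1 X7.00 Y0.00 E0.1164
G1 X7.00 Y12.00 E0.3160
G1 X0.00 Y12.00 E0.4324
G1 X0.00 Y0.00 E0.6319

At z = 0.8 mm: the cube is present — its section is the full 7×12 rectangle; the cube at (8, 2.5) is absent (z outside [1, 18]); Subtracting the remaining from the first: none of the subtracted shapes is present at this height, so the 7×12 cube is unchanged — 1 connected region. The outline is a single polygon with 4 vertices. Extrusion per mm of travel: 0.4 × 0.1 / (π × 0.875²) = 0.016630. Accumulating E over each segment gives final E = 0.6319.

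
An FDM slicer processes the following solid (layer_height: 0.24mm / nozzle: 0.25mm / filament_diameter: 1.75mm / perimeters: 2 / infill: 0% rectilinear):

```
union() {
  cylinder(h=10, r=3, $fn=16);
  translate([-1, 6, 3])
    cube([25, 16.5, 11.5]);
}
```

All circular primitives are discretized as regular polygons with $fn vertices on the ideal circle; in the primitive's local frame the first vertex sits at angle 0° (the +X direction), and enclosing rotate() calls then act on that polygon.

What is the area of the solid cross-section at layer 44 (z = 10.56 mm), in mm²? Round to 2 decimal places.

412.50 mm²

At z = 10.56 mm: the cylinder does not reach this height (z outside [0, 10]); the cube at (-1, 6) is present — its section is the full 25×16.5 rectangle (area 412.50 mm²); Taking the union: only the 25×16.5 cube at (-1, 6) is present, so the union is just that shape — area = 412.50 mm². Overall, the cross-section is a single solid region. Net area = 412.50 mm².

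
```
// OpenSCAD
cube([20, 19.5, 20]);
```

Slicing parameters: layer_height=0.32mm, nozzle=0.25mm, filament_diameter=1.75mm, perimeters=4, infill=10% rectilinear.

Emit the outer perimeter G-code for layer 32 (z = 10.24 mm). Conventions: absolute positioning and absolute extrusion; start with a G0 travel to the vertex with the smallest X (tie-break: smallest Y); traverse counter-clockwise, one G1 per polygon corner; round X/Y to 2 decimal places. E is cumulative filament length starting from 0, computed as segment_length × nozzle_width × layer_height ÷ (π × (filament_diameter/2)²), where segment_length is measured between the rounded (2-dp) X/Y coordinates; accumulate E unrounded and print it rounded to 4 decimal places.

At z = 10.24 mm: the cube (footprint 20×19.5) is included at this height. The outline is a single polygon with 4 vertices. Extrusion per mm of travel: 0.25 × 0.32 / (π × 0.875²) = 0.033260. Accumulating E over each segment gives final E = 2.6276.

G0 X0.00 Y0.00 Z10.24
G1 X20.00 Y0.00 E0.6652
G1 X20.00 Y19.50 E1.3138
G1 X0.00 Y19.50 E1.9790
G1 X0.00 Y0.00 E2.6276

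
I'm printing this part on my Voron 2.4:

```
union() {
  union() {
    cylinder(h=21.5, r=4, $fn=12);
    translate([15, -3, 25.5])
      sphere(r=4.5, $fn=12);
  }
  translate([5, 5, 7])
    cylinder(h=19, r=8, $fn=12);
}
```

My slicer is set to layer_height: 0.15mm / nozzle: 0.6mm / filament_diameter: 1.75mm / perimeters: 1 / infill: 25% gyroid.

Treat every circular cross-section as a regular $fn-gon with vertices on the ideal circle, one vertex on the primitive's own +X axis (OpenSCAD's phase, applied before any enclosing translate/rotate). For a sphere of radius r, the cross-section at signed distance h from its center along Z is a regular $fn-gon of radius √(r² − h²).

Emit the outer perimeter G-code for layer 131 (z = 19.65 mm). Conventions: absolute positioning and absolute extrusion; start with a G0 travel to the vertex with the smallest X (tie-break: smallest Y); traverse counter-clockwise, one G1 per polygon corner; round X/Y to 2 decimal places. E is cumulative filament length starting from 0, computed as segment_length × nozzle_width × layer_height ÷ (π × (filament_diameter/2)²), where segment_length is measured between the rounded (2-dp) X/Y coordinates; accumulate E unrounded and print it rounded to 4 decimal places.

At z = 19.65 mm: the cylinder: section is a regular 12-gon, circumradius r=4; the sphere at (15, -3) is absent (|z−center|=5.850 > r=4.5); Merging all regions: only the r=4 cylinder is present, so the union is just that shape — 1 connected region; the r=8 cylinder at (5, 5) contributes a regular 12-gon of circumradius 8; Combining (union): the regions partially overlap (shared area 27.22 mm²), so overlapping operands fuse into one piece — 1 connected region. The outline is a single polygon with 18 vertices. Extrusion per mm of travel: 0.6 × 0.15 / (π × 0.875²) = 0.037418. Accumulating E over each segment gives final E = 2.0429.

G0 X-4.00 Y0.00 Z19.65
G1 X-3.46 Y-2.00 E0.0775
G1 X-2.00 Y-3.46 E0.1548
G1 X0.00 Y-4.00 E0.2323
G1 X2.00 Y-3.46 E0.3098
G1 X3.00 Y-2.46 E0.3627
G1 X5.00 Y-3.00 E0.4402
G1 X9.00 Y-1.93 E0.5952
G1 X11.93 Y1.00 E0.7502
G1 X13.00 Y5.00 E0.9051
G1 X11.93 Y9.00 E1.0601
G1 X9.00 Y11.93 E1.2151
G1 X5.00 Y13.00 E1.3701
G1 X1.00 Y11.93 E1.5250
G1 X-1.93 Y9.00 E1.6800
G1 X-3.00 Y5.00 E1.8350
G1 X-2.46 Y3.00 E1.9125
G1 X-3.46 Y2.00 E1.9654
G1 X-4.00 Y0.00 E2.0429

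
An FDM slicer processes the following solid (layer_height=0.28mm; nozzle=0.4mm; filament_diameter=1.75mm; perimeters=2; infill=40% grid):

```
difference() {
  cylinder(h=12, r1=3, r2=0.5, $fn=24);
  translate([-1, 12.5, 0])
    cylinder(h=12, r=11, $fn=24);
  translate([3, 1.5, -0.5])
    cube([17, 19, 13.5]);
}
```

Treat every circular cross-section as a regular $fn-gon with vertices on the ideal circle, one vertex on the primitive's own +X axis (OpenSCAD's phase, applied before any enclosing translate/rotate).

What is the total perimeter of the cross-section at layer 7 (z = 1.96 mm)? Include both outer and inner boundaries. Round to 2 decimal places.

At z = 1.96 mm: the cone (r1=3→r2=0.5) has section circumradius 2.592 here — a regular 24-gon (perimeter = 2·24·2.592·sin(180°/24) = 16.24 mm); the cylinder at (-1, 12.5): section is a regular 24-gon, circumradius r=11 (perimeter = 2·24·11.000·sin(180°/24) = 68.92 mm); the cube at (3, 1.5) is present — its section is the full 17×19 rectangle (perimeter 72.00 mm); Subtracting the remaining from the first: starting from the cone, the r=11 cylinder at (-1, 12.5) partially overlaps it — only the 2.52 mm² overlap (of its 375.81 mm²) is removed, clipping the outline; the 17×19 cube at (3, 1.5) misses the remaining region (no effect) — boundary = 15.79 mm. Overall, the cross-section is a single solid region. Total boundary length (outer) = 15.79 mm.

15.79 mm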